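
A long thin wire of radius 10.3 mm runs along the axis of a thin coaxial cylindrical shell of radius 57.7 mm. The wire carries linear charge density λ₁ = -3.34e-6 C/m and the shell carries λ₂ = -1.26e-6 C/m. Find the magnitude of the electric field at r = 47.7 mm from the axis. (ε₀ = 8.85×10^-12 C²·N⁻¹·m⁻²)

|E| ≈ 1.26×10^6 N/C

Take a coaxial cylindrical Gaussian surface of radius r = 47.7 mm and length L (between the conductors, 10.3 mm < r < 57.7 mm).
Only the inner wire is enclosed; the outer shell contributes nothing inside itself. λ_enc = λ₁ = -3.34×10^-6 C/m.
By Gauss's law (flux through the curved wall only), E·2πrL = λ_enc L/ε₀.
E = |λ_enc|/(2πε₀r) = (3.34e-6)/(2π·8.85×10^-12·0.0477) = 1.26e6 N/C.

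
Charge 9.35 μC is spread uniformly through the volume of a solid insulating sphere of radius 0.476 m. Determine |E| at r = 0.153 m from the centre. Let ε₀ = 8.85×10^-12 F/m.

By spherical symmetry E is radial; choose a Gaussian sphere of radius r = 0.153 m (r < R).
Only the charge within r is enclosed: Q_enc = Q·(r/R)³ = (9.35 μC)·(0.153 m/0.476 m)³ = 3.105×10^-7 C.
By Gauss's law, ∮E·dA = E·4πr² = Q_enc/ε₀.
E = |Q_enc|/(4πε₀r²) = (3.105×10^-7)/(4π·8.85×10^-12·(0.153)²) = 1.19×10^5 N/C.

|E| = 1.19×10^5 V/m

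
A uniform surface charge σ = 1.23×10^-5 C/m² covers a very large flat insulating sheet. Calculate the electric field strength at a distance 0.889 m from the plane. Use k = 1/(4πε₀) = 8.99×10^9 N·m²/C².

By planar symmetry E is perpendicular to the sheet and uniform; use a Gaussian pillbox with flat faces of area A on each side of the sheet.
Flux Φ = 2EA and Q_enc = σA, so 2EA = σA/ε₀ ⇒ E = |σ|/(2ε₀), independent of distance.
E = 2πk|σ| = 2π(8.99×10^9)(1.23e-5) = 6.95×10^5 N/C.

|E| = 6.95×10^5 N/C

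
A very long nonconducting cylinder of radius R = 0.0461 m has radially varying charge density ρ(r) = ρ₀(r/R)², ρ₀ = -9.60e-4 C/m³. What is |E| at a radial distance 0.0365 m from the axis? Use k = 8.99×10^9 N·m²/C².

E ≈ 6.20×10^5 N/C

By cylindrical symmetry E is radial; use a coaxial Gaussian cylinder of radius 0.0365 m and length L (r < R).
λ_enc = ∫₀^r ρ(r')·2πr' dr' = (2πρ₀/R²)·r^4/4 = -1.259e-6 C/m.
Since E is radial and uniform over the curved surface, Φ = E·2πrL = Q_enc/ε₀ = λ_enc L/ε₀.
E = 2k|λ_enc|/r = 2(8.99×10^9)(1.259×10^-6)/(0.0365) = 6.20×10^5 N/C.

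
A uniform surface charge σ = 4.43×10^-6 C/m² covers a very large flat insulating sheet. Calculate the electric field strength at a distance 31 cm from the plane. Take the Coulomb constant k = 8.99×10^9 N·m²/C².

The symmetry is planar: E is normal to the sheet and the same magnitude on both sides. Take a pillbox straddling the sheet with end-cap area A.
Flux Φ = 2EA and Q_enc = σA, so 2EA = σA/ε₀ ⇒ E = |σ|/(2ε₀), independent of distance.
E = 2πk|σ| = 2π(8.99×10^9)(4.43×10^-6) = 2.50e5 N/C.

E ≈ 2.50e5 N/C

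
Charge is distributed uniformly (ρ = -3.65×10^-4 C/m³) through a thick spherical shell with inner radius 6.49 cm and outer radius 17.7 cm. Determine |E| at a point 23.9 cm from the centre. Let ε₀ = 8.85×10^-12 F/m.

E ≈ 1.27e6 N/C

Take a concentric spherical Gaussian surface of radius r = 23.9 cm (r > 17.7 cm, enclosing the whole shell).
Q_enc = ρ·(4π/3)(b³ − a³) = (-3.65×10^-4)·(4π/3)·((0.177)³ − (0.0649)³) = -8.06e-6 C.
Gauss's law: E·4πr² = Q_enc/ε₀.
E = |Q_enc|/(4πε₀r²) = (8.06×10^-6)/(4π·8.85×10^-12·(0.239)²) = 1.27e6 N/C.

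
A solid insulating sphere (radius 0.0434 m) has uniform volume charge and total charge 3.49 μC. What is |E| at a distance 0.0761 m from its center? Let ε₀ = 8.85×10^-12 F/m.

|E| ≈ 5.42×10^6 N/C

Use a concentric Gaussian sphere at r = 0.0761 m (r > R, so the entire charge is enclosed).
Q_enc = 3.49 μC = 3.49×10^-6 C.
Applying ∮E·dA = Q_enc/ε₀ with Φ = E(4πr²):
E = |Q_enc|/(4πε₀r²) = (3.49×10^-6)/(4π·8.85×10^-12·(0.0761)²) = 5.42×10^6 N/C.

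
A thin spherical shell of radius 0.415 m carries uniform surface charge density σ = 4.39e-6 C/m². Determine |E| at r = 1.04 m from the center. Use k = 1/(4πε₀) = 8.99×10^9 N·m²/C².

E = 7.90e4 V/m

By spherical symmetry E is radial; choose a Gaussian sphere of radius r = 1.04 m (r > 0.415 m).
The entire shell is enclosed: Q_enc = σ·4πR² = (4.39×10^-6)·4π·(0.415)² = 9.501e-6 C.
Since E is radial and uniform over the Gaussian sphere, Φ = E·4πr² = Q_enc/ε₀.
E = k|Q_enc|/r² = (8.99×10^9)(9.501×10^-6)/(1.04)² = 7.90×10^4 N/C.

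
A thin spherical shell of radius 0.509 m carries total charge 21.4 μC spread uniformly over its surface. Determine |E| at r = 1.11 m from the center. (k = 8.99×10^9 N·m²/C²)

Symmetry ⇒ E = E(r) r̂. Gaussian sphere of radius r = 1.11 m (r > 0.509 m).
The entire shell is enclosed: Q_enc = 2.14×10^-5 C.
Applying ∮E·dA = Q_enc/ε₀ with Φ = E(4πr²):
E = k|Q_enc|/r² = (8.99×10^9)(2.14×10^-5)/(1.11)² = 1.56×10^5 N/C.

1.56×10^5 N/C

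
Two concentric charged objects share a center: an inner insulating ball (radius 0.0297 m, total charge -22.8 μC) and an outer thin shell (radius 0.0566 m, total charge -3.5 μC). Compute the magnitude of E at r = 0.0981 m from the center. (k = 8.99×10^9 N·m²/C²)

Take a concentric spherical Gaussian surface of radius r = 0.0981 m (r > 0.0566 m, enclosing both).
Q_enc = (-22.8 μC) + (-3.5 μC) = -2.63e-5 C.
Gauss's law: E·4πr² = Q_enc/ε₀.
E = k|Q_enc|/r² = (8.99×10^9)(2.63×10^-5)/(0.0981)² = 2.46×10^7 N/C.

|E| ≈ 2.46×10^7 N/C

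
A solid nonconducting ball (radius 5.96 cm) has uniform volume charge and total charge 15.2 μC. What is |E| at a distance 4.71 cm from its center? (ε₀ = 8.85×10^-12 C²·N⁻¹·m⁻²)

E ≈ 3.04×10^7 V/m

Symmetry ⇒ E = E(r) r̂. Gaussian sphere of radius r = 4.71 cm (r < R).
Only the charge within r is enclosed: Q_enc = Q·(r/R)³ = (15.2 μC)·(4.71 cm/5.96 cm)³ = 7.502×10^-6 C.
Applying ∮E·dA = Q_enc/ε₀ with Φ = E(4πr²):
E = |Q_enc|/(4πε₀r²) = (7.502e-6)/(4π·8.85×10^-12·(0.0471)²) = 3.04e7 N/C.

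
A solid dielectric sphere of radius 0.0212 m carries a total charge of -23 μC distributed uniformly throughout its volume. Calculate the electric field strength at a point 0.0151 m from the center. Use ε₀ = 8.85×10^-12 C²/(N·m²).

|E| ≈ 3.28×10^8 V/m

By spherical symmetry E is radial; choose a Gaussian sphere of radius r = 0.0151 m (r < R).
Only the charge within r is enclosed: Q_enc = Q·(r/R)³ = (-23 μC)·(0.0151 m/0.0212 m)³ = -8.311e-6 C.
By Gauss's law, ∮E·dA = E·4πr² = Q_enc/ε₀.
E = |Q_enc|/(4πε₀r²) = (8.311×10^-6)/(4π·8.85×10^-12·(0.0151)²) = 3.28×10^8 N/C.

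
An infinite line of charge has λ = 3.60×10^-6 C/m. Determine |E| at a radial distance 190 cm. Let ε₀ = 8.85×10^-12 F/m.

|E| ≈ 3.41e4 N/C

Take a coaxial cylindrical Gaussian surface of radius r = 190 cm and length L.
Q_enc = λL, so λ_enc = 3.60e-6 C/m.
Since E is radial and uniform over the curved surface, Φ = E·2πrL = Q_enc/ε₀ = λ_enc L/ε₀.
E = |λ_enc|/(2πε₀r) = (3.60×10^-6)/(2π·8.85×10^-12·1.9) = 3.41e4 N/C.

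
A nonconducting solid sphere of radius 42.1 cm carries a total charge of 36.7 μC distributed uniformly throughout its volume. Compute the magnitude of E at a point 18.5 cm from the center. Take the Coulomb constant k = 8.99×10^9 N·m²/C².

Take a concentric spherical Gaussian surface of radius r = 18.5 cm (r < R).
Only the charge within r is enclosed: Q_enc = Q·(r/R)³ = (36.7 μC)·(18.5 cm/42.1 cm)³ = 3.114e-6 C.
Gauss's law: E·4πr² = Q_enc/ε₀.
E = k|Q_enc|/r² = (8.99×10^9)(3.114×10^-6)/(0.185)² = 8.18×10^5 N/C.

|E| = 8.18e5 N/C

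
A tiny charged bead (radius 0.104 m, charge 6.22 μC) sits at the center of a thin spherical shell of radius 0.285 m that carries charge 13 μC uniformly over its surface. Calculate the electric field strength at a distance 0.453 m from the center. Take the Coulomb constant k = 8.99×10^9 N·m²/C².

Take a concentric spherical Gaussian surface of radius r = 0.453 m (r > 0.285 m, enclosing both).
Q_enc = (6.22 μC) + (13 μC) = 1.922×10^-5 C.
Gauss's law: E·4πr² = Q_enc/ε₀.
E = k|Q_enc|/r² = (8.99×10^9)(1.922×10^-5)/(0.453)² = 8.42×10^5 N/C.

E ≈ 8.42×10^5 N/C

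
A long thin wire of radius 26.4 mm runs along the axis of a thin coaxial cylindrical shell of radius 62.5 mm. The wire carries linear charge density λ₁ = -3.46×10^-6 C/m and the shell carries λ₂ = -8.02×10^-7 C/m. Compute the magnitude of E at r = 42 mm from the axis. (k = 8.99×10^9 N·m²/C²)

Take a coaxial cylindrical Gaussian surface of radius r = 42 mm and length L (between the conductors, 26.4 mm < r < 62.5 mm).
The shell at 62.5 mm lies outside the Gaussian surface, so λ_enc = λ₁ = -3.46×10^-6 C/m.
Since E is radial and uniform over the curved surface, Φ = E·2πrL = Q_enc/ε₀ = λ_enc L/ε₀.
E = 2k|λ_enc|/r = 2(8.99×10^9)(3.46×10^-6)/(0.042) = 1.48e6 N/C.

E ≈ 1.48e6 N/C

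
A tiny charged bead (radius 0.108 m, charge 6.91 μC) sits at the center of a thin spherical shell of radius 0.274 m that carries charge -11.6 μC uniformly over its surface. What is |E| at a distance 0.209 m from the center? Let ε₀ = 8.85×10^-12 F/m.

Use a concentric Gaussian sphere at r = 0.209 m (between the bodies, 0.108 m < r < 0.274 m).
The shell at 0.274 m lies outside the Gaussian surface, so Q_enc = 6.91 μC = 6.91e-6 C.
Gauss's law: E·4πr² = Q_enc/ε₀.
E = |Q_enc|/(4πε₀r²) = (6.91×10^-6)/(4π·8.85×10^-12·(0.209)²) = 1.42×10^6 N/C.

E = 1.42×10^6 N/C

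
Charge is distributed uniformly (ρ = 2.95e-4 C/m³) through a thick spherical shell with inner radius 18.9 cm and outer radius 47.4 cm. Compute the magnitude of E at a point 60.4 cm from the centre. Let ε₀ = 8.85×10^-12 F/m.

|E| ≈ 3.04e6 N/C

Take a concentric spherical Gaussian surface of radius r = 60.4 cm (r > 47.4 cm, enclosing the whole shell).
Q_enc = ρ·(4π/3)(b³ − a³) = (2.95×10^-4)·(4π/3)·((0.474)³ − (0.189)³) = 1.233×10^-4 C.
Since E is radial and uniform over the Gaussian sphere, Φ = E·4πr² = Q_enc/ε₀.
E = |Q_enc|/(4πε₀r²) = (1.233×10^-4)/(4π·8.85×10^-12·(0.604)²) = 3.04×10^6 N/C.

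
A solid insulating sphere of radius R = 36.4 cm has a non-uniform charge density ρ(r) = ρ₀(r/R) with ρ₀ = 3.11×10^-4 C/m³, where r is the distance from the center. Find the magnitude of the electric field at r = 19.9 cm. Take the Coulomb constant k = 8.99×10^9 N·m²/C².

E = 9.56e5 V/m

Symmetry ⇒ E = E(r) r̂. Gaussian sphere of radius r = 19.9 cm (r < R).
Integrate the density: Q_enc = 4π ∫₀^r ρ₀(r'/R)^1 r'² dr' = 4πρ₀ r^4/(4·R) = 4.209e-6 C.
By Gauss's law, ∮E·dA = E·4πr² = Q_enc/ε₀.
E = k|Q_enc|/r² = (8.99×10^9)(4.209×10^-6)/(0.199)² = 9.56×10^5 N/C.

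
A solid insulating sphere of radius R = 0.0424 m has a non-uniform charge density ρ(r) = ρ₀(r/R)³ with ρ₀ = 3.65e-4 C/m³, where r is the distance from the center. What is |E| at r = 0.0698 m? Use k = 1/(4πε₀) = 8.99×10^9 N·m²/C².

By spherical symmetry E is radial; choose a Gaussian sphere of radius r = 0.0698 m (r > R, all charge enclosed).
Q_enc = 4π ∫₀^R ρ₀(r'/R)^3 r'² dr' = 4πρ₀R³/6 = 5.827×10^-8 C.
Applying ∮E·dA = Q_enc/ε₀ with Φ = E(4πr²):
E = k|Q_enc|/r² = (8.99×10^9)(5.827×10^-8)/(0.0698)² = 1.08×10^5 N/C.

|E| ≈ 1.08×10^5 V/m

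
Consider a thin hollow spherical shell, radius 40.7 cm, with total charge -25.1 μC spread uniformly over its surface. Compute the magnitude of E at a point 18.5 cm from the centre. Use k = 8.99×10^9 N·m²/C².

E = 0 (no enclosed charge)

By spherical symmetry E is radial; choose a Gaussian sphere of radius r = 18.5 cm (inside the shell, r < 40.7 cm).
All the charge is outside the Gaussian surface: Q_enc = 0, hence E = 0 everywhere inside the shell.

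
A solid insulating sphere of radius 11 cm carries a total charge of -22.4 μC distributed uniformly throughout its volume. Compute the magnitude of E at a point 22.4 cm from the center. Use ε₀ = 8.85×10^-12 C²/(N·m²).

Symmetry ⇒ E = E(r) r̂. Gaussian sphere of radius r = 22.4 cm (r > R, so the entire charge is enclosed).
Q_enc = -22.4 μC = -2.24e-5 C.
Since E is radial and uniform over the Gaussian sphere, Φ = E·4πr² = Q_enc/ε₀.
E = |Q_enc|/(4πε₀r²) = (2.24e-5)/(4π·8.85×10^-12·(0.224)²) = 4.01×10^6 N/C.

4.01×10^6 N/C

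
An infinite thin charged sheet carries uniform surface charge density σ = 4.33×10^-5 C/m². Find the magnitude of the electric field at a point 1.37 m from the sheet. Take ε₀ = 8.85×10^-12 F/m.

E = 2.45×10^6 N/C

By planar symmetry E is perpendicular to the sheet and uniform; use a Gaussian pillbox with flat faces of area A on each side of the sheet.
Flux Φ = 2EA and Q_enc = σA, so 2EA = σA/ε₀ ⇒ E = |σ|/(2ε₀), independent of distance.
E = |σ|/(2ε₀) = (4.33×10^-5)/(2·8.85×10^-12) = 2.45×10^6 N/C.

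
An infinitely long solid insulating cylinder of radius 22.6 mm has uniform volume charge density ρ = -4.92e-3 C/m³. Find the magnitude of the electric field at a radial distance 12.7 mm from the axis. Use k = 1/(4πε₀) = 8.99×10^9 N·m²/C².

By cylindrical symmetry E is radial; use a coaxial Gaussian cylinder of radius 12.7 mm and length L (r < R).
Charge inside radius r per length L is ρ·πr²·L, so λ_enc = ρπr² = -2.493×10^-6 C/m.
Applying ∮E·dA = Q_enc/ε₀ with the end caps contributing no flux:
E = 2k|λ_enc|/r = 2(8.99×10^9)(2.493e-6)/(0.0127) = 3.53e6 N/C.

|E| ≈ 3.53×10^6 V/m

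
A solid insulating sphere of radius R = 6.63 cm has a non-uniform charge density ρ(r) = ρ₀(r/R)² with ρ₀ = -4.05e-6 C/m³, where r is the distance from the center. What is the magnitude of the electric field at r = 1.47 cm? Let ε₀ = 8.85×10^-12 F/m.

E = 66.1 V/m

By spherical symmetry E is radial; choose a Gaussian sphere of radius r = 1.47 cm (r < R).
Integrate the density: Q_enc = 4π ∫₀^r ρ₀(r'/R)^2 r'² dr' = 4πρ₀ r^5/(5·R²) = -1.589×10^-12 C.
Applying ∮E·dA = Q_enc/ε₀ with Φ = E(4πr²):
E = |Q_enc|/(4πε₀r²) = (1.589×10^-12)/(4π·8.85×10^-12·(0.0147)²) = 66.1 N/C.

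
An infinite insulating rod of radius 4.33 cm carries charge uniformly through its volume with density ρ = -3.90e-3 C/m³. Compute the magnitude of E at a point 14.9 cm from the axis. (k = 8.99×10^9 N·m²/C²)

By cylindrical symmetry E is radial; use a coaxial Gaussian cylinder of radius 14.9 cm and length L (r > 4.33 cm, full cross-section enclosed).
λ_enc = ρ·πR² = (-3.90e-3)π(0.0433)² = -2.297e-5 C/m.
Applying ∮E·dA = Q_enc/ε₀ with the end caps contributing no flux:
E = 2k|λ_enc|/r = 2(8.99×10^9)(2.297×10^-5)/(0.149) = 2.77e6 N/C.

|E| ≈ 2.77×10^6 N/C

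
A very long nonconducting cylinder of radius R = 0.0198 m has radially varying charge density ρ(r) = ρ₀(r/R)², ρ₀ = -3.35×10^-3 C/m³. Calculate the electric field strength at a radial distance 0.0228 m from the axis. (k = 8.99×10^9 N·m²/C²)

|E| = 1.63×10^6 V/m

By cylindrical symmetry E is radial; use a coaxial Gaussian cylinder of radius 0.0228 m and length L (r > R, full charge per length enclosed).
λ_enc = 2π ∫₀^R ρ₀(r'/R)^2 r' dr' = 2πρ₀R²/4 = -2.063×10^-6 C/m.
Applying ∮E·dA = Q_enc/ε₀ with the end caps contributing no flux:
E = 2k|λ_enc|/r = 2(8.99×10^9)(2.063e-6)/(0.0228) = 1.63×10^6 N/C.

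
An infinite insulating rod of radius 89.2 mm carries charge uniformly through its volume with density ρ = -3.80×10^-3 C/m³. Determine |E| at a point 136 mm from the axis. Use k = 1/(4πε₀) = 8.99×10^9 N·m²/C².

1.26×10^7 N/C

Take a coaxial cylindrical Gaussian surface of radius r = 136 mm and length L (r > 89.2 mm, full cross-section enclosed).
λ_enc = ρ·πR² = (-3.80e-3)π(0.0892)² = -9.499×10^-5 C/m.
Applying ∮E·dA = Q_enc/ε₀ with the end caps contributing no flux:
E = 2k|λ_enc|/r = 2(8.99×10^9)(9.499e-5)/(0.136) = 1.26×10^7 N/C.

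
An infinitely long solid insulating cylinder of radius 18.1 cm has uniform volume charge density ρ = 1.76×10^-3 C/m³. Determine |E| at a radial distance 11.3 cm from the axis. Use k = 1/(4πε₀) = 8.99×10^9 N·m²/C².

|E| = 1.12×10^7 N/C

By cylindrical symmetry E is radial; use a coaxial Gaussian cylinder of radius 11.3 cm and length L (r < R).
Charge inside radius r per length L is ρ·πr²·L, so λ_enc = ρπr² = 7.06e-5 C/m.
By Gauss's law (flux through the curved wall only), E·2πrL = λ_enc L/ε₀.
E = 2k|λ_enc|/r = 2(8.99×10^9)(7.06×10^-5)/(0.113) = 1.12×10^7 N/C.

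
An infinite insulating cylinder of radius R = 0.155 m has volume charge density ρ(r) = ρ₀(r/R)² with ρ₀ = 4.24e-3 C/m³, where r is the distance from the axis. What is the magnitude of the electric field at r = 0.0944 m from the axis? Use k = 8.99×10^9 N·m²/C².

Choose a coaxial cylinder of radius r = 0.0944 m (arbitrary length L) as the Gaussian surface (r < R).
Integrating ρ over the cross-section to radius r: λ_enc = (2πρ₀/R²) ∫₀^r r'^3 dr' = 2πρ₀ r^4/(4·R²) = 2.201×10^-5 C/m.
Since E is radial and uniform over the curved surface, Φ = E·2πrL = Q_enc/ε₀ = λ_enc L/ε₀.
E = 2k|λ_enc|/r = 2(8.99×10^9)(2.201×10^-5)/(0.0944) = 4.19×10^6 N/C.

4.19×10^6 N/C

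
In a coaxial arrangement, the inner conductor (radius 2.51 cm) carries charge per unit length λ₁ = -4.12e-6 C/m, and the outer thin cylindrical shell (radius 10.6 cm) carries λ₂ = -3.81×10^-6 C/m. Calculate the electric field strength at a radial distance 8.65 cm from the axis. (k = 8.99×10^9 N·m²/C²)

8.56×10^5 N/C

Choose a coaxial cylinder of radius r = 8.65 cm (arbitrary length L) as the Gaussian surface (between the conductors, 2.51 cm < r < 10.6 cm).
Only the inner wire is enclosed; the outer shell contributes nothing inside itself. λ_enc = λ₁ = -4.12×10^-6 C/m.
By Gauss's law (flux through the curved wall only), E·2πrL = λ_enc L/ε₀.
E = 2k|λ_enc|/r = 2(8.99×10^9)(4.12e-6)/(0.0865) = 8.56×10^5 N/C.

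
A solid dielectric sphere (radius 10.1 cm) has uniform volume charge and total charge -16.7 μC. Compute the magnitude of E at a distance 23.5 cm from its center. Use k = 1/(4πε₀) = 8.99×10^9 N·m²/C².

Take a concentric spherical Gaussian surface of radius r = 23.5 cm (r > R, so the entire charge is enclosed).
Q_enc = -16.7 μC = -1.67×10^-5 C.
Since E is radial and uniform over the Gaussian sphere, Φ = E·4πr² = Q_enc/ε₀.
E = k|Q_enc|/r² = (8.99×10^9)(1.67×10^-5)/(0.235)² = 2.72×10^6 N/C.

E ≈ 2.72e6 V/m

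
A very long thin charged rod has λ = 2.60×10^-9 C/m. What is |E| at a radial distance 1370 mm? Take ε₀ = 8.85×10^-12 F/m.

|E| ≈ 34.1 V/m

By cylindrical symmetry E is radial; use a coaxial Gaussian cylinder of radius 1370 mm and length L.
Q_enc = λL, so λ_enc = 2.60e-9 C/m.
Since E is radial and uniform over the curved surface, Φ = E·2πrL = Q_enc/ε₀ = λ_enc L/ε₀.
E = |λ_enc|/(2πε₀r) = (2.60×10^-9)/(2π·8.85×10^-12·1.37) = 34.1 N/C.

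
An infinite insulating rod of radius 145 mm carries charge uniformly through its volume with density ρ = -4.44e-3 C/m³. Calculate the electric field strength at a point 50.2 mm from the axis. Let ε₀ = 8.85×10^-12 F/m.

|E| = 1.26e7 N/C

Coaxial Gaussian cylinder, radius r = 50.2 mm, length L (r < R).
Charge inside radius r per length L is ρ·πr²·L, so λ_enc = ρπr² = -3.515×10^-5 C/m.
Applying ∮E·dA = Q_enc/ε₀ with the end caps contributing no flux:
E = |λ_enc|/(2πε₀r) = (3.515×10^-5)/(2π·8.85×10^-12·0.0502) = 1.26×10^7 N/C.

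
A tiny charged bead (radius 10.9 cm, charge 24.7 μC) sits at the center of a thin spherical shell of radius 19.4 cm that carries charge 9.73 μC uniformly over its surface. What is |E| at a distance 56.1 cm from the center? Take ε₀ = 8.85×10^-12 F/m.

Take a concentric spherical Gaussian surface of radius r = 56.1 cm (r > 19.4 cm, enclosing both).
Q_enc = (24.7 μC) + (9.73 μC) = 3.443×10^-5 C.
Gauss's law: E·4πr² = Q_enc/ε₀.
E = |Q_enc|/(4πε₀r²) = (3.443×10^-5)/(4π·8.85×10^-12·(0.561)²) = 9.84e5 N/C.

9.84e5 N/C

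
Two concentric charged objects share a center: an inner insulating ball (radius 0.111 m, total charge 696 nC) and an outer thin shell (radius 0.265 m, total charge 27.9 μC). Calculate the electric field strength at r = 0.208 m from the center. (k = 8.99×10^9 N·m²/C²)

By spherical symmetry E is radial; choose a Gaussian sphere of radius r = 0.208 m (between the bodies, 0.111 m < r < 0.265 m).
Only the inner charge is enclosed; the outer shell contributes nothing inside itself. Q_enc = 696 nC = 6.96×10^-7 C.
Since E is radial and uniform over the Gaussian sphere, Φ = E·4πr² = Q_enc/ε₀.
E = k|Q_enc|/r² = (8.99×10^9)(6.96×10^-7)/(0.208)² = 1.45×10^5 N/C.

E ≈ 1.45e5 V/m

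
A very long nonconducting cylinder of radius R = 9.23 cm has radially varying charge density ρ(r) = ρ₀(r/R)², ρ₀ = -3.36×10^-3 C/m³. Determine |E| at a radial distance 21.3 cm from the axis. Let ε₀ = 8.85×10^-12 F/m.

By cylindrical symmetry E is radial; use a coaxial Gaussian cylinder of radius 21.3 cm and length L (r > R, full charge per length enclosed).
λ_enc = 2π ∫₀^R ρ₀(r'/R)^2 r' dr' = 2πρ₀R²/4 = -4.496e-5 C/m.
Since E is radial and uniform over the curved surface, Φ = E·2πrL = Q_enc/ε₀ = λ_enc L/ε₀.
E = |λ_enc|/(2πε₀r) = (4.496×10^-5)/(2π·8.85×10^-12·0.213) = 3.80e6 N/C.

|E| = 3.80×10^6 V/m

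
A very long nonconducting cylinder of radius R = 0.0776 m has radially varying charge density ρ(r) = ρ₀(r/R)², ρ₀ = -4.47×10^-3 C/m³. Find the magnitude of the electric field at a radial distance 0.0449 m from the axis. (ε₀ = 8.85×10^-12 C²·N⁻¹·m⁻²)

1.90×10^6 N/C

Take a coaxial cylindrical Gaussian surface of radius r = 0.0449 m and length L (r < R).
Integrating ρ over the cross-section to radius r: λ_enc = (2πρ₀/R²) ∫₀^r r'^3 dr' = 2πρ₀ r^4/(4·R²) = -4.739×10^-6 C/m.
By Gauss's law (flux through the curved wall only), E·2πrL = λ_enc L/ε₀.
E = |λ_enc|/(2πε₀r) = (4.739×10^-6)/(2π·8.85×10^-12·0.0449) = 1.90×10^6 N/C.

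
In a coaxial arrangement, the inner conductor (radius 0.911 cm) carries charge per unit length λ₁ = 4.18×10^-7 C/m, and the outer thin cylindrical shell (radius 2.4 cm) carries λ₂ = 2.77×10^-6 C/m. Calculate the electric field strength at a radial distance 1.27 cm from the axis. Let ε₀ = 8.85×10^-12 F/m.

E ≈ 5.92×10^5 N/C

By cylindrical symmetry E is radial; use a coaxial Gaussian cylinder of radius 1.27 cm and length L (between the conductors, 0.911 cm < r < 2.4 cm).
Only the inner wire is enclosed; the outer shell contributes nothing inside itself. λ_enc = λ₁ = 4.18e-7 C/m.
Since E is radial and uniform over the curved surface, Φ = E·2πrL = Q_enc/ε₀ = λ_enc L/ε₀.
E = |λ_enc|/(2πε₀r) = (4.18×10^-7)/(2π·8.85×10^-12·0.0127) = 5.92×10^5 N/C.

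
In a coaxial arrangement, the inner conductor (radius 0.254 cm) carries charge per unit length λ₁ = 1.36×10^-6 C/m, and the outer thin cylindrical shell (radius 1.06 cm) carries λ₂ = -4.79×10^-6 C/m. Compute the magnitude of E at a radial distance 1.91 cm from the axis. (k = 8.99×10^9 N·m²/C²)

Take a coaxial cylindrical Gaussian surface of radius r = 1.91 cm and length L (r > 1.06 cm, enclosing both).
λ_enc = λ₁ + λ₂ = (1.36×10^-6) + (-4.79×10^-6) = -3.43×10^-6 C/m.
Applying ∮E·dA = Q_enc/ε₀ with the end caps contributing no flux:
E = 2k|λ_enc|/r = 2(8.99×10^9)(3.43e-6)/(0.0191) = 3.23e6 N/C.

E ≈ 3.23×10^6 N/C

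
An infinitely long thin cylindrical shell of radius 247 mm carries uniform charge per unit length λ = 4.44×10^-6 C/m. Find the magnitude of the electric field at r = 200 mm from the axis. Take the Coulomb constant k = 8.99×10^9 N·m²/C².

By cylindrical symmetry E is radial; use a coaxial Gaussian cylinder of radius 200 mm and length L (r < 247 mm, inside the shell).
All the surface charge lies outside this cylinder: Q_enc = 0, hence E = 0.

E = 0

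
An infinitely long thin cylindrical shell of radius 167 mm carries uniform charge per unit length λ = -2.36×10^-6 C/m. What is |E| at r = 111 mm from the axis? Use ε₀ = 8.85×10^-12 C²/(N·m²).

E = 0 (no enclosed charge)

Take a coaxial cylindrical Gaussian surface of radius r = 111 mm and length L (r < 167 mm, inside the shell).
No charge is enclosed, so Gauss's law gives E·2πrL = 0 ⇒ E = 0.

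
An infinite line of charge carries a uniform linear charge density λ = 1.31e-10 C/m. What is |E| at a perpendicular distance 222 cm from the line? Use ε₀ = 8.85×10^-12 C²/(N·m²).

E ≈ 1.06 V/m

Coaxial Gaussian cylinder, radius r = 222 cm, length L.
Q_enc = λL, so λ_enc = 1.31×10^-10 C/m.
Applying ∮E·dA = Q_enc/ε₀ with the end caps contributing no flux:
E = |λ_enc|/(2πε₀r) = (1.31×10^-10)/(2π·8.85×10^-12·2.22) = 1.06 N/C.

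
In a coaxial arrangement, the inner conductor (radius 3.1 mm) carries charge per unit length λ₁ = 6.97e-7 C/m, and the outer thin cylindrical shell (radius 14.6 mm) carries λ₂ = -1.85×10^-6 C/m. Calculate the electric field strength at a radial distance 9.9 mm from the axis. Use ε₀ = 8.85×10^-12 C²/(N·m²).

E ≈ 1.27×10^6 N/C

Choose a coaxial cylinder of radius r = 9.9 mm (arbitrary length L) as the Gaussian surface (between the conductors, 3.1 mm < r < 14.6 mm).
Only the inner wire is enclosed; the outer shell contributes nothing inside itself. λ_enc = λ₁ = 6.97e-7 C/m.
Gauss's law: E·2πrL = λ_enc L/ε₀.
E = |λ_enc|/(2πε₀r) = (6.97×10^-7)/(2π·8.85×10^-12·0.0099) = 1.27e6 N/C.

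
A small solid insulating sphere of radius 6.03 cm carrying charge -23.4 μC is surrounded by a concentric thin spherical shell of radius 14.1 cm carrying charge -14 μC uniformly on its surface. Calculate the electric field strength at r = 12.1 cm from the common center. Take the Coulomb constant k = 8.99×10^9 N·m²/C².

|E| = 1.44×10^7 N/C

Use a concentric Gaussian sphere at r = 12.1 cm (between the bodies, 6.03 cm < r < 14.1 cm).
The shell at 14.1 cm lies outside the Gaussian surface, so Q_enc = -23.4 μC = -2.34×10^-5 C.
Gauss's law: E·4πr² = Q_enc/ε₀.
E = k|Q_enc|/r² = (8.99×10^9)(2.34×10^-5)/(0.121)² = 1.44e7 N/C.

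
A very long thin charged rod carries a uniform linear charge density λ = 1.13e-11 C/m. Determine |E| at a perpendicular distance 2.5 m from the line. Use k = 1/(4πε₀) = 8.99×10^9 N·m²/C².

Take a coaxial cylindrical Gaussian surface of radius r = 2.5 m and length L.
Q_enc = λL, so λ_enc = 1.13×10^-11 C/m.
Since E is radial and uniform over the curved surface, Φ = E·2πrL = Q_enc/ε₀ = λ_enc L/ε₀.
E = 2k|λ_enc|/r = 2(8.99×10^9)(1.13×10^-11)/(2.5) = 8.13×10^-2 N/C.

E ≈ 8.13×10^-2 V/m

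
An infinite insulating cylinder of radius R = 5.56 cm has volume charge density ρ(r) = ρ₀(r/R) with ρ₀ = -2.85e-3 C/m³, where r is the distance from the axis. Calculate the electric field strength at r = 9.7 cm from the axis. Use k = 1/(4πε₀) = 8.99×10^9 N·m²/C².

E = 3.42e6 N/C

Choose a coaxial cylinder of radius r = 9.7 cm (arbitrary length L) as the Gaussian surface (r > R, full charge per length enclosed).
λ_enc = 2π ∫₀^R ρ₀(r'/R)^1 r' dr' = 2πρ₀R²/3 = -1.845×10^-5 C/m.
By Gauss's law (flux through the curved wall only), E·2πrL = λ_enc L/ε₀.
E = 2k|λ_enc|/r = 2(8.99×10^9)(1.845×10^-5)/(0.097) = 3.42e6 N/C.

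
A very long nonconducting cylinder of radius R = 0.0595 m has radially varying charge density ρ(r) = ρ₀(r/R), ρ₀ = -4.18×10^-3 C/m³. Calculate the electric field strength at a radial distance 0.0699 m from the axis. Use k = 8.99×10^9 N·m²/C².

7.97×10^6 N/C

Choose a coaxial cylinder of radius r = 0.0699 m (arbitrary length L) as the Gaussian surface (r > R, full charge per length enclosed).
λ_enc = 2π ∫₀^R ρ₀(r'/R)^1 r' dr' = 2πρ₀R²/3 = -3.099×10^-5 C/m.
Since E is radial and uniform over the curved surface, Φ = E·2πrL = Q_enc/ε₀ = λ_enc L/ε₀.
E = 2k|λ_enc|/r = 2(8.99×10^9)(3.099×10^-5)/(0.0699) = 7.97e6 N/C.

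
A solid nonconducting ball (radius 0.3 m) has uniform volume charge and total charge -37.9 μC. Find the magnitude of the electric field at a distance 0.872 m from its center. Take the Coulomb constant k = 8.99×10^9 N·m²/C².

|E| = 4.48e5 N/C

Take a concentric spherical Gaussian surface of radius r = 0.872 m (r > R, so the entire charge is enclosed).
Q_enc = -37.9 μC = -3.79×10^-5 C.
Gauss's law: E·4πr² = Q_enc/ε₀.
E = k|Q_enc|/r² = (8.99×10^9)(3.79×10^-5)/(0.872)² = 4.48e5 N/C.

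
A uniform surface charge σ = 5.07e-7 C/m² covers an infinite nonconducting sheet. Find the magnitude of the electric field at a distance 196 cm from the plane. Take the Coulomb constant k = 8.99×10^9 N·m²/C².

The symmetry is planar: E is normal to the sheet and the same magnitude on both sides. Take a pillbox straddling the sheet with end-cap area A.
Only the two end caps contribute flux: Φ = 2EA. With Q_enc = σA, Gauss's law gives E = |σ|/(2ε₀).
E = 2πk|σ| = 2π(8.99×10^9)(5.07e-7) = 2.86×10^4 N/C.

2.86×10^4 N/C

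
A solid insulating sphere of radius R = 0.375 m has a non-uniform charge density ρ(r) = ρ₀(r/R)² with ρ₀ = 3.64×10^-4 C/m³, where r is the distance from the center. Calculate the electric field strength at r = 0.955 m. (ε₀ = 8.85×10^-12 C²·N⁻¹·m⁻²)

|E| = 4.76e5 V/m

Symmetry ⇒ E = E(r) r̂. Gaussian sphere of radius r = 0.955 m (r > R, all charge enclosed).
Q_enc = 4π ∫₀^R ρ₀(r'/R)^2 r'² dr' = 4πρ₀R³/5 = 4.824×10^-5 C.
By Gauss's law, ∮E·dA = E·4πr² = Q_enc/ε₀.
E = |Q_enc|/(4πε₀r²) = (4.824×10^-5)/(4π·8.85×10^-12·(0.955)²) = 4.76e5 N/C.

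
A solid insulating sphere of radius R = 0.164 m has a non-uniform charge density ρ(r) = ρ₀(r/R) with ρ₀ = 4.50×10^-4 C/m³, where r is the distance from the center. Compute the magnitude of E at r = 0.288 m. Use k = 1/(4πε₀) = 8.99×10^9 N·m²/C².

By spherical symmetry E is radial; choose a Gaussian sphere of radius r = 0.288 m (r > R, all charge enclosed).
Q_enc = 4π ∫₀^R ρ₀(r'/R)^1 r'² dr' = 4πρ₀R³/4 = 6.236×10^-6 C.
Gauss's law: E·4πr² = Q_enc/ε₀.
E = k|Q_enc|/r² = (8.99×10^9)(6.236e-6)/(0.288)² = 6.76e5 N/C.

|E| ≈ 6.76e5 N/C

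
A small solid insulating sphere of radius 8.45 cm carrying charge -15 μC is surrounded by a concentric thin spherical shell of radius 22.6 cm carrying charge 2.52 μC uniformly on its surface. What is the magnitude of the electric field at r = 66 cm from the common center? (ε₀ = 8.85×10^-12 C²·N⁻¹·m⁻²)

|E| ≈ 2.58×10^5 V/m

Use a concentric Gaussian sphere at r = 66 cm (r > 22.6 cm, enclosing both).
Q_enc = (-15 μC) + (2.52 μC) = -1.248×10^-5 C.
Applying ∮E·dA = Q_enc/ε₀ with Φ = E(4πr²):
E = |Q_enc|/(4πε₀r²) = (1.248×10^-5)/(4π·8.85×10^-12·(0.66)²) = 2.58e5 N/C.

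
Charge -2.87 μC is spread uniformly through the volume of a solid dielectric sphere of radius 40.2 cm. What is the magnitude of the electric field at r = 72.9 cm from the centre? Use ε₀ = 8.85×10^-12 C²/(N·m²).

Take a concentric spherical Gaussian surface of radius r = 72.9 cm (r > R, so the entire charge is enclosed).
Q_enc = -2.87 μC = -2.87×10^-6 C.
By Gauss's law, ∮E·dA = E·4πr² = Q_enc/ε₀.
E = |Q_enc|/(4πε₀r²) = (2.87e-6)/(4π·8.85×10^-12·(0.729)²) = 4.86e4 N/C.

E = 4.86e4 V/m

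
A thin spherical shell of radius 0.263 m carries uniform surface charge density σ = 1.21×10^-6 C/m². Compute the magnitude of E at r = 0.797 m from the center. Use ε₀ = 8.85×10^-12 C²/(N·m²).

|E| ≈ 1.49×10^4 V/m

Use a concentric Gaussian sphere at r = 0.797 m (r > 0.263 m).
The entire shell is enclosed: Q_enc = σ·4πR² = (1.21×10^-6)·4π·(0.263)² = 1.052×10^-6 C.
Gauss's law: E·4πr² = Q_enc/ε₀.
E = |Q_enc|/(4πε₀r²) = (1.052e-6)/(4π·8.85×10^-12·(0.797)²) = 1.49e4 N/C.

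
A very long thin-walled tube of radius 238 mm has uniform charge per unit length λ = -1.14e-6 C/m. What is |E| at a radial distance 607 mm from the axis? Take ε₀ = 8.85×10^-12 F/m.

3.38×10^4 N/C

Choose a coaxial cylinder of radius r = 607 mm (arbitrary length L) as the Gaussian surface (r > 238 mm).
The full line charge is enclosed: λ_enc = -1.14e-6 C/m.
Applying ∮E·dA = Q_enc/ε₀ with the end caps contributing no flux:
E = |λ_enc|/(2πε₀r) = (1.14e-6)/(2π·8.85×10^-12·0.607) = 3.38e4 N/C.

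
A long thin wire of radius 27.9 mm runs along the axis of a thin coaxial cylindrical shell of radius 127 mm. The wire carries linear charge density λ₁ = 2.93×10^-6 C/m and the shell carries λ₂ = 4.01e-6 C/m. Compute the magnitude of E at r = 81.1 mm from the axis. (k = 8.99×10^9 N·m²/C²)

|E| = 6.50×10^5 N/C

Take a coaxial cylindrical Gaussian surface of radius r = 81.1 mm and length L (between the conductors, 27.9 mm < r < 127 mm).
Only the inner wire is enclosed; the outer shell contributes nothing inside itself. λ_enc = λ₁ = 2.93e-6 C/m.
By Gauss's law (flux through the curved wall only), E·2πrL = λ_enc L/ε₀.
E = 2k|λ_enc|/r = 2(8.99×10^9)(2.93×10^-6)/(0.0811) = 6.50×10^5 N/C.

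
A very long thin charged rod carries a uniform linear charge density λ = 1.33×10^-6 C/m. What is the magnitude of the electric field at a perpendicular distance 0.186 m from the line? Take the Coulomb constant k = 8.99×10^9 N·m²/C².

|E| = 1.29×10^5 N/C

By cylindrical symmetry E is radial; use a coaxial Gaussian cylinder of radius 0.186 m and length L.
Q_enc = λL, so λ_enc = 1.33×10^-6 C/m.
Applying ∮E·dA = Q_enc/ε₀ with the end caps contributing no flux:
E = 2k|λ_enc|/r = 2(8.99×10^9)(1.33×10^-6)/(0.186) = 1.29×10^5 N/C.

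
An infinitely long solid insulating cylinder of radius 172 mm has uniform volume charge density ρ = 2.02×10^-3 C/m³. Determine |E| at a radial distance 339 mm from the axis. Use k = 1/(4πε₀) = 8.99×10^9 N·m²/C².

Coaxial Gaussian cylinder, radius r = 339 mm, length L (r > 172 mm, full cross-section enclosed).
λ_enc = ρ·πR² = (2.02e-3)π(0.172)² = 1.877×10^-4 C/m.
Gauss's law: E·2πrL = λ_enc L/ε₀.
E = 2k|λ_enc|/r = 2(8.99×10^9)(1.877e-4)/(0.339) = 9.96×10^6 N/C.

|E| ≈ 9.96×10^6 V/m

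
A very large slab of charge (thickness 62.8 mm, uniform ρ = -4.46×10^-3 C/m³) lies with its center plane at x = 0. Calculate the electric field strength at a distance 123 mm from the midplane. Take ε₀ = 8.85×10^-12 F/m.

E ≈ 1.58×10^7 N/C

The point |x| = 123 mm lies outside the slab (half-thickness 0.0314 m). A symmetric pillbox spanning the full slab encloses Q_enc = ρ·d·A.
Flux = 2EA ⇒ E = |ρ|d/(2ε₀), independent of distance outside.
E = (4.46e-3)(0.0628)/(2·8.85×10^-12) = 1.58e7 N/C.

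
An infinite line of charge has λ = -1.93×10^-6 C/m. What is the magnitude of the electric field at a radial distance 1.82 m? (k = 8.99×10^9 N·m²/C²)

Coaxial Gaussian cylinder, radius r = 1.82 m, length L.
Q_enc = λL, so λ_enc = -1.93×10^-6 C/m.
Since E is radial and uniform over the curved surface, Φ = E·2πrL = Q_enc/ε₀ = λ_enc L/ε₀.
E = 2k|λ_enc|/r = 2(8.99×10^9)(1.93×10^-6)/(1.82) = 1.91×10^4 N/C.

|E| = 1.91×10^4 N/C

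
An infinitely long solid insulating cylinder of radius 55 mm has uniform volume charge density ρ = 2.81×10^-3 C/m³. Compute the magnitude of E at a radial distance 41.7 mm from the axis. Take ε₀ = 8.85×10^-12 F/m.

By cylindrical symmetry E is radial; use a coaxial Gaussian cylinder of radius 41.7 mm and length L (r < R).
Charge inside radius r per length L is ρ·πr²·L, so λ_enc = ρπr² = 1.535×10^-5 C/m.
Applying ∮E·dA = Q_enc/ε₀ with the end caps contributing no flux:
E = |λ_enc|/(2πε₀r) = (1.535×10^-5)/(2π·8.85×10^-12·0.0417) = 6.62×10^6 N/C.

E = 6.62×10^6 N/C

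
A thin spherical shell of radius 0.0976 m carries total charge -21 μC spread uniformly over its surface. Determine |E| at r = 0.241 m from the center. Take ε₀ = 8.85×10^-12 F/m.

E = 3.25×10^6 N/C

By spherical symmetry E is radial; choose a Gaussian sphere of radius r = 0.241 m (r > 0.0976 m).
The entire shell is enclosed: Q_enc = -2.10×10^-5 C.
By Gauss's law, ∮E·dA = E·4πr² = Q_enc/ε₀.
E = |Q_enc|/(4πε₀r²) = (2.10×10^-5)/(4π·8.85×10^-12·(0.241)²) = 3.25×10^6 N/C.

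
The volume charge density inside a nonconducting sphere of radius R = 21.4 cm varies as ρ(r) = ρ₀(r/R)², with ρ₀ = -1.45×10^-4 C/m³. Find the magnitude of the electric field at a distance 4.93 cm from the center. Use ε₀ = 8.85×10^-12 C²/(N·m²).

Take a concentric spherical Gaussian surface of radius r = 4.93 cm (r < R).
Integrate the density: Q_enc = 4π ∫₀^r ρ₀(r'/R)^2 r'² dr' = 4πρ₀ r^5/(5·R²) = -2.317×10^-9 C.
Applying ∮E·dA = Q_enc/ε₀ with Φ = E(4πr²):
E = |Q_enc|/(4πε₀r²) = (2.317×10^-9)/(4π·8.85×10^-12·(0.0493)²) = 8.57×10^3 N/C.

|E| = 8.57×10^3 V/m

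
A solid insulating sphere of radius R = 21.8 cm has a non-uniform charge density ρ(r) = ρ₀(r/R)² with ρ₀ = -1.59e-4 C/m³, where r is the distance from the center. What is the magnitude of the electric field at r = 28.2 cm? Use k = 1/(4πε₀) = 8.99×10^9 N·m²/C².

|E| ≈ 4.68×10^5 N/C

Use a concentric Gaussian sphere at r = 28.2 cm (r > R, all charge enclosed).
Q_enc = 4π ∫₀^R ρ₀(r'/R)^2 r'² dr' = 4πρ₀R³/5 = -4.14×10^-6 C.
Applying ∮E·dA = Q_enc/ε₀ with Φ = E(4πr²):
E = k|Q_enc|/r² = (8.99×10^9)(4.14×10^-6)/(0.282)² = 4.68e5 N/C.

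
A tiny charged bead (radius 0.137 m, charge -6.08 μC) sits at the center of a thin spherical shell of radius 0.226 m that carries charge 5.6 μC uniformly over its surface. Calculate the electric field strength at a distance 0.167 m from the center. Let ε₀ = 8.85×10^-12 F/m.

Take a concentric spherical Gaussian surface of radius r = 0.167 m (between the bodies, 0.137 m < r < 0.226 m).
The shell at 0.226 m lies outside the Gaussian surface, so Q_enc = -6.08 μC = -6.08e-6 C.
Applying ∮E·dA = Q_enc/ε₀ with Φ = E(4πr²):
E = |Q_enc|/(4πε₀r²) = (6.08×10^-6)/(4π·8.85×10^-12·(0.167)²) = 1.96×10^6 N/C.

|E| ≈ 1.96×10^6 V/m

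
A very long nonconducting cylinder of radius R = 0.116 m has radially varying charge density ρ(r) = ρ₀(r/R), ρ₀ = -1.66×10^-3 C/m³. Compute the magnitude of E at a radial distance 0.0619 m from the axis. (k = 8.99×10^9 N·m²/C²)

E ≈ 2.06e6 N/C

Coaxial Gaussian cylinder, radius r = 0.0619 m, length L (r < R).
λ_enc = ∫₀^r ρ(r')·2πr' dr' = (2πρ₀/R)·r^3/3 = -7.109×10^-6 C/m.
By Gauss's law (flux through the curved wall only), E·2πrL = λ_enc L/ε₀.
E = 2k|λ_enc|/r = 2(8.99×10^9)(7.109e-6)/(0.0619) = 2.06e6 N/C.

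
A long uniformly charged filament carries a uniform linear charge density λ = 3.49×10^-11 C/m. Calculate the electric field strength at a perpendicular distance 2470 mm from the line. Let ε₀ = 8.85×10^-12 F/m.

Take a coaxial cylindrical Gaussian surface of radius r = 2470 mm and length L.
Q_enc = λL, so λ_enc = 3.49e-11 C/m.
By Gauss's law (flux through the curved wall only), E·2πrL = λ_enc L/ε₀.
E = |λ_enc|/(2πε₀r) = (3.49e-11)/(2π·8.85×10^-12·2.47) = 0.254 N/C.

0.254 V/m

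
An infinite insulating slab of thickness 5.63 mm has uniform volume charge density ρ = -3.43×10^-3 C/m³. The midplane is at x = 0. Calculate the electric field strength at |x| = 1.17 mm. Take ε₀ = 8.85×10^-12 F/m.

By symmetry E is perpendicular to the slab. A Gaussian pillbox from −1.17 mm to +1.17 mm (face area A) lies entirely within the slab.
Q_enc = ρ·(2x)·A and flux = 2EA, so 2EA = 2ρxA/ε₀ ⇒ E = |ρ|x/ε₀.
E = (3.43×10^-3)(0.00117)/(8.85×10^-12) = 4.53e5 N/C.

E = 4.53e5 N/C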